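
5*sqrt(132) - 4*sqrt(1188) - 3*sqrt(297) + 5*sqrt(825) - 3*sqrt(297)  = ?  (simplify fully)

-7*sqrt(33)

5*sqrt(132) = 10*sqrt(33); 4*sqrt(1188) = 24*sqrt(33); 3*sqrt(297) = 9*sqrt(33); 5*sqrt(825) = 25*sqrt(33); 3*sqrt(297) = 9*sqrt(33)
Combine: (10 - 24 - 9 + 25 - 9)·sqrt(33) = -7*sqrt(33)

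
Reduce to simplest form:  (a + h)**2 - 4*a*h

Expand the square and combine the 4*a*h term.

(a - h)**2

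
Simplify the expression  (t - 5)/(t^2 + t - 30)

Factor: t^2 + t - 30 = (t + 6)*(t - 5)
Cancel the common factor (t - 5).

1/(t + 6)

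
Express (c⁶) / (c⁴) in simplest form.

c²

Quotient: c²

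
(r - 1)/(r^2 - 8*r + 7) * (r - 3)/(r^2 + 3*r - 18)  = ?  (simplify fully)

1/(r^2 - r - 42)

Factor: r^2 - 8*r + 7 = (r - 7)*(r - 1);  r^2 + 3*r - 18 = (r - 3)*(r + 6)
Cancel the common factors (r - 3), (r - 1).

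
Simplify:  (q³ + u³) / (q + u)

q² - q*u + u²

u^3 + q^3 = (q + u)(q² - q*u + u²).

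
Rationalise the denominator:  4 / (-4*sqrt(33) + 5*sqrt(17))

(-16*sqrt(33) - 20*sqrt(17))/103

Multiply numerator and denominator by 5*sqrt(17) + 4*sqrt(33).
Denominator becomes -103; numerator becomes 20*sqrt(17) + 16*sqrt(33).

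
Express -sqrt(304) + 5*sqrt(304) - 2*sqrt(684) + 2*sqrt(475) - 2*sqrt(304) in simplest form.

6*sqrt(19)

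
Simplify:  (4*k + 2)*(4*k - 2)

Product of conjugates: (P+Q)(P-Q) = P**2 - Q**2.

16*k**2 - 4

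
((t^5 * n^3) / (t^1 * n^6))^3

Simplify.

t^12/n^9

Inside the bracket: t^4 * (n^-3)
Raise to the power 3: t^12 * (n^-9)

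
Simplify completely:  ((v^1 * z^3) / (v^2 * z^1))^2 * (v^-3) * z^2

Inside the bracket: (v^-1) * z^2
Raise to the power 2: (v^-2) * z^4
Multiply by (v^-3) * z^2: add exponents.

z^6/v^5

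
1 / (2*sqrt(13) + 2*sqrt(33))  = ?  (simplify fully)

(-sqrt(13) + sqrt(33))/40

Multiply numerator and denominator by -2*sqrt(13) + 2*sqrt(33).
Denominator becomes 80; numerator becomes -2*sqrt(13) + 2*sqrt(33).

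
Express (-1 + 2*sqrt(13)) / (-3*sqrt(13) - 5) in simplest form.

Multiply numerator and denominator by -5 + 3*sqrt(13).
Denominator becomes -92; numerator becomes -13*sqrt(13) + 83.

(-83 + 13*sqrt(13))/92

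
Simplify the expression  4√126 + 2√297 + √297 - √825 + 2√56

4√126 = 12*√14; 2√297 = 6*√33; √297 = 3*√33; √825 = 5*√33; 2√56 = 4*√14

4*√33 + 16*√14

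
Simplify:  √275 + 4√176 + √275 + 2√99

√275 = 5*√11; 4√176 = 16*√11; √275 = 5*√11; 2√99 = 6*√11
Combine: (5 + 16 + 5 + 6)·√11 = 32*√11

32*√11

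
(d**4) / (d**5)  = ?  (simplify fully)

1/d

Quotient: (d**-1)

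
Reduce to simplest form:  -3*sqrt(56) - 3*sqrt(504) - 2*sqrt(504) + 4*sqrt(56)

-28*sqrt(14)

3*sqrt(56) = 6*sqrt(14); 3*sqrt(504) = 18*sqrt(14); 2*sqrt(504) = 12*sqrt(14); 4*sqrt(56) = 8*sqrt(14)
Combine: (-6 - 18 - 12 + 8)·sqrt(14) = -28*sqrt(14)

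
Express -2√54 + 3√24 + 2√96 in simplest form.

2√54 = 6*√6; 3√24 = 6*√6; 2√96 = 8*√6
Combine: (-6 + 6 + 8)·√6 = 8*√6

8*√6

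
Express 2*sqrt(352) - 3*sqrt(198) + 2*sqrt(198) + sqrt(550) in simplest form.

10*sqrt(22)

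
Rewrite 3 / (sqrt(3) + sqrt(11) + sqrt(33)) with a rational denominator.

(-75*sqrt(11) - 123*sqrt(3) + 198 + 57*sqrt(33))/229

Group as (sqrt(11) + sqrt(33)) + sqrt(3); multiply by (sqrt(11) + sqrt(33)) - sqrt(3), then rationalise the remaining surd.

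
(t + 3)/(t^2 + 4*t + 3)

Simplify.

1/(t + 1)

Factor: t^2 + 4*t + 3 = (t + 3)*(t + 1)
Cancel the common factor (t + 3).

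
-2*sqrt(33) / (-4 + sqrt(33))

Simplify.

(-66 - 8*sqrt(33))/17

Multiply numerator and denominator by -sqrt(33) - 4.
Denominator becomes -17; numerator becomes 8*sqrt(33) + 66.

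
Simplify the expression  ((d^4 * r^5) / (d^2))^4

Inside the bracket: d^2 * r^5
Raise to the power 4: d^8 * r^20

d^8*r^20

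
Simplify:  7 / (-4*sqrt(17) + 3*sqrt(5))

(-28*sqrt(17) - 21*sqrt(5))/227

Multiply numerator and denominator by 3*sqrt(5) + 4*sqrt(17).
Denominator becomes -227; numerator becomes 21*sqrt(5) + 28*sqrt(17).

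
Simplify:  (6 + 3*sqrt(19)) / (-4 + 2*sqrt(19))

(4*sqrt(19) + 23)/10

Multiply numerator and denominator by -2*sqrt(19) - 4.
Denominator becomes -60; numerator becomes -138 - 24*sqrt(19).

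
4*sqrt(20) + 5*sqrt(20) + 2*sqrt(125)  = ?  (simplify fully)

28*sqrt(5)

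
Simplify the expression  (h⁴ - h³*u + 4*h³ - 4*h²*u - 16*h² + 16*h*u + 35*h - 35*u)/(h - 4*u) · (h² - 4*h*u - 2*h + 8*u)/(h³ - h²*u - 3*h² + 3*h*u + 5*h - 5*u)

Factor: h⁴ - h³*u + 4*h³ - 4*h²*u - 16*h² + 16*h*u + 35*h - 35*u = (h + 7)·(h - u)·(h² - 3*h + 5);  h² - 4*h*u - 2*h + 8*u = (h - 4*u)·(h - 2);  h³ - h²*u - 3*h² + 3*h*u + 5*h - 5*u = (h² - 3*h + 5)·(h - u)
Cancel the common factors (h² - 3*h + 5), (h - 4*u), (h - u).

h² + 5*h - 14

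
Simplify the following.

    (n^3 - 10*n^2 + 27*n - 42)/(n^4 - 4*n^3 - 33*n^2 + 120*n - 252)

Factor: n^3 - 10*n^2 + 27*n - 42 = (n - 7)*(n^2 - 3*n + 6);  n^4 - 4*n^3 - 33*n^2 + 120*n - 252 = (n - 7)*(n^2 - 3*n + 6)*(n + 6)
Cancel the common factors (n^2 - 3*n + 6), (n - 7).

1/(n + 6)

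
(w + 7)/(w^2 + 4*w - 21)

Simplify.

1/(w - 3)

Factor: w^2 + 4*w - 21 = (w + 7)*(w - 3)
Cancel the common factor (w + 7).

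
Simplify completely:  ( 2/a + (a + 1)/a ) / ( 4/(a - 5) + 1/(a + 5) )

Numerator: 2/a + (a + 1)/a = (a + 3)/a
Denominator: 4/(a - 5) + 1/(a + 5) = (5*a + 15)/(a² - 25)
Divide: ((a + 3)/a) · ((a² - 25)/(5*a + 15)) = (a² - 25)/(5*a)

(a² - 25)/(5*a)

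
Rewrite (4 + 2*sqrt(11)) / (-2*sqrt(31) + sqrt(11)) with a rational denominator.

Multiply numerator and denominator by sqrt(11) + 2*sqrt(31).
Denominator becomes -113; numerator becomes 4*sqrt(11) + 22 + 8*sqrt(31) + 4*sqrt(341).

(-4*sqrt(341) - 8*sqrt(31) - 22 - 4*sqrt(11))/113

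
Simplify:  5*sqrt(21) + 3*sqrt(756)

5*sqrt(21) = 5*sqrt(21); 3*sqrt(756) = 18*sqrt(21)
Combine: (5 + 18)·sqrt(21) = 23*sqrt(21)

23*sqrt(21)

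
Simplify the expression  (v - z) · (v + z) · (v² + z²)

(v+z)(v-z) = v² - z²; continue pairing.

v⁴ - z⁴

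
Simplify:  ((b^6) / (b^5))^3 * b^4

Inside the bracket: b^1
Raise to the power 3: b^3
Multiply by b^4: add exponents.

b^7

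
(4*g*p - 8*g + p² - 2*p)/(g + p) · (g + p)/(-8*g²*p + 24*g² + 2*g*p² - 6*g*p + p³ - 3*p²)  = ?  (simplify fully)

Factor: 4*g*p - 8*g + p² - 2*p = (4*g + p)·(p - 2);  -8*g²*p + 24*g² + 2*g*p² - 6*g*p + p³ - 3*p² = (p - 3)·(-2*g + p)·(4*g + p)
Cancel the common factors (4*g + p), (g + p).

(p - 2)/(-2*g*p + 6*g + p² - 3*p)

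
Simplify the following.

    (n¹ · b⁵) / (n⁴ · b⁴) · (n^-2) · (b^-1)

n^(-5)

Quotient: (n^-3) · b¹
Multiply by (n^-2) · (b^-1): add exponents.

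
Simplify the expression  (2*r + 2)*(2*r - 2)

4*r^2 - 4

Product of conjugates: (P+Q)(P-Q) = P^2 - Q^2.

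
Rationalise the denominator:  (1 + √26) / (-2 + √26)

Multiply numerator and denominator by -√26 - 2.
Denominator becomes -22; numerator becomes -28 - 3*√26.

(3*√26 + 28)/22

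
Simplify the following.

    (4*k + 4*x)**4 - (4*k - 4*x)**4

2048*k*x*(k**2 + x**2)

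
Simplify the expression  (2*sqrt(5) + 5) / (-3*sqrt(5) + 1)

(-17*sqrt(5) - 35)/44

Multiply numerator and denominator by 1 + 3*sqrt(5).
Denominator becomes -44; numerator becomes 35 + 17*sqrt(5).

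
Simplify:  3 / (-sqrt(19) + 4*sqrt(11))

Multiply numerator and denominator by sqrt(19) + 4*sqrt(11).
Denominator becomes 157; numerator becomes 3*sqrt(19) + 12*sqrt(11).

(3*sqrt(19) + 12*sqrt(11))/157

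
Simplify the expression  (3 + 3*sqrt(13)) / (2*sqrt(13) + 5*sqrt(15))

(-78 - 6*sqrt(13) + 15*sqrt(15) + 15*sqrt(195))/323

Multiply numerator and denominator by -5*sqrt(15) + 2*sqrt(13).
Denominator becomes -323; numerator becomes -15*sqrt(195) - 15*sqrt(15) + 6*sqrt(13) + 78.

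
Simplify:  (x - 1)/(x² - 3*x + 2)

Factor: x² - 3*x + 2 = (x - 1)·(x - 2)
Cancel the common factor (x - 1).

1/(x - 2)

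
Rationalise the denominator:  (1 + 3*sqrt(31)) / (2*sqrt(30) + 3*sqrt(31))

(-6*sqrt(930) - 2*sqrt(30) + 3*sqrt(31) + 279)/159

Multiply numerator and denominator by -2*sqrt(30) + 3*sqrt(31).
Denominator becomes 159; numerator becomes -6*sqrt(930) - 2*sqrt(30) + 3*sqrt(31) + 279.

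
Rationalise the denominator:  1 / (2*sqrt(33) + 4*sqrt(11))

(-sqrt(33) + 2*sqrt(11))/22

Multiply numerator and denominator by -2*sqrt(33) + 4*sqrt(11).
Denominator becomes 44; numerator becomes -2*sqrt(33) + 4*sqrt(11).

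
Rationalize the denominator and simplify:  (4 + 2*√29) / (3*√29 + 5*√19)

(-87 - 6*√29 + 10*√19 + 5*√551)/107

Multiply numerator and denominator by -5*√19 + 3*√29.
Denominator becomes -214; numerator becomes -10*√551 - 20*√19 + 12*√29 + 174.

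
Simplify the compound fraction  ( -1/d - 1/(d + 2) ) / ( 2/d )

Numerator: -1/d - 1/(d + 2) = (-2*d - 2)/(d² + 2*d)
Denominator: 2/d = 2/d
Divide: ((-2*d - 2)/(d² + 2*d)) · (d/2) = (-d - 1)/(d + 2)

(-d - 1)/(d + 2)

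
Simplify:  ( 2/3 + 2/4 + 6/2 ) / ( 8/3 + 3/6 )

25/19

Numerator: 2/3 + 2/4 + 6/2 = 25/6
Denominator: 8/3 + 3/6 = 19/6
Divide: (25/6) · (6/19) = 25/19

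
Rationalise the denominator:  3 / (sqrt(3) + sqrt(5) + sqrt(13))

(-6*sqrt(195) - 15*sqrt(13) + 33*sqrt(5) + 45*sqrt(3))/35

Group as (sqrt(5) + sqrt(13)) + sqrt(3); multiply by (sqrt(5) + sqrt(13)) - sqrt(3), then rationalise the remaining surd.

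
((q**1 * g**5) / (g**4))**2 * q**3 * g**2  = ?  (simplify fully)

g**4*q**5

Inside the bracket: q**1 * g**1
Raise to the power 2: q**2 * g**2
Multiply by q**3 * g**2: add exponents.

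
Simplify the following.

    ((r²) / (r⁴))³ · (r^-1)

r^(-7)

Inside the bracket: (r^-2)
Raise to the power 3: (r^-6)
Multiply by (r^-1): add exponents.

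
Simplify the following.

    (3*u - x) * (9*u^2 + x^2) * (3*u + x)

81*u^4 - x^4

((3*u)+x)((3*u)-x) = 9*u^2 - x^2; continue pairing.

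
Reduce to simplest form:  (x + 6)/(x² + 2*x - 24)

1/(x - 4)

Factor: x² + 2*x - 24 = (x + 6)·(x - 4)
Cancel the common factor (x + 6).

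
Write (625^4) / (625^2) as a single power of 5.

5^8

625^4 = 5^16; 625^2 = 5^8
Combine exponents: 5^8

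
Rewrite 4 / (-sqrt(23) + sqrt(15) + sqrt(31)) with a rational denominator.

Group as (sqrt(15) + sqrt(31)) - sqrt(23); multiply by (sqrt(15) + sqrt(31)) + sqrt(23), then rationalise the remaining surd.

(-92*sqrt(23) + 28*sqrt(31) + 156*sqrt(15) + 8*sqrt(10695))/1331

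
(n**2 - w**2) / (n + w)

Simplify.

n - w

Factor n**2 - w**2 and cancel (n + w).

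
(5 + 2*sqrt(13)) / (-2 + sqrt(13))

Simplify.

Multiply numerator and denominator by -sqrt(13) - 2.
Denominator becomes -9; numerator becomes -36 - 9*sqrt(13).

sqrt(13) + 4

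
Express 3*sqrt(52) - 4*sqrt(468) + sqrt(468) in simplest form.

-12*sqrt(13)

3*sqrt(52) = 6*sqrt(13); 4*sqrt(468) = 24*sqrt(13); sqrt(468) = 6*sqrt(13)
Combine: (6 - 24 + 6)·sqrt(13) = -12*sqrt(13)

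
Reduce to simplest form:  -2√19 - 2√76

2√19 = 2*√19; 2√76 = 4*√19
Combine: (-2 - 4)·√19 = -6*√19

-6*√19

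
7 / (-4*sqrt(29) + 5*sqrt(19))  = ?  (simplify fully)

Multiply numerator and denominator by 4*sqrt(29) + 5*sqrt(19).
Denominator becomes 11; numerator becomes 28*sqrt(29) + 35*sqrt(19).

(28*sqrt(29) + 35*sqrt(19))/11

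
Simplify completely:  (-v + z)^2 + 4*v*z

(v + z)^2

After expansion: v^2 + 2*v*z + z^2 — a perfect-square trinomial.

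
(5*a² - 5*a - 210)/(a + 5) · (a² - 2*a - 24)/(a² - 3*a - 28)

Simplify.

(5*a² - 180)/(a + 5)

Factor: 5*a² - 5*a - 210 = 5·(a - 7)·(a + 6);  a² - 2*a - 24 = (a + 4)·(a - 6);  a² - 3*a - 28 = (a - 7)·(a + 4)
Cancel the common factors (a + 4), (a - 7).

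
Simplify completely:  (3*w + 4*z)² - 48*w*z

Expand the square and combine the 48*w*z term.

(3*w - 4*z)²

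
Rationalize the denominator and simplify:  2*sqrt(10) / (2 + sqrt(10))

Multiply numerator and denominator by -sqrt(10) + 2.
Denominator becomes -6; numerator becomes -20 + 4*sqrt(10).

(-2*sqrt(10) + 10)/3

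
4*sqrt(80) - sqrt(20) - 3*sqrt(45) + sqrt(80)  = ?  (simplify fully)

9*sqrt(5)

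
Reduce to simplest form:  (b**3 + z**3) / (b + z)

b**2 - b*z + z**2

b**3 + z**3 = (b + z)(b**2 - b*z + z**2).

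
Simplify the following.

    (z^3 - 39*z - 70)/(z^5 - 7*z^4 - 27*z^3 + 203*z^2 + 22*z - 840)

1/(z^2 - 7*z + 12)

Factor: z^3 - 39*z - 70 = (z + 5)*(z - 7)*(z + 2);  z^5 - 7*z^4 - 27*z^3 + 203*z^2 + 22*z - 840 = (z - 7)*(z - 4)*(z + 2)*(z + 5)*(z - 3)
Cancel the common factors (z + 5), (z - 7), (z + 2).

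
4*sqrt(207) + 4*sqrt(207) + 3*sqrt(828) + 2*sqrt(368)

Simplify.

50*sqrt(23)

4*sqrt(207) = 12*sqrt(23); 4*sqrt(207) = 12*sqrt(23); 3*sqrt(828) = 18*sqrt(23); 2*sqrt(368) = 8*sqrt(23)
Combine: (12 + 12 + 18 + 8)·sqrt(23) = 50*sqrt(23)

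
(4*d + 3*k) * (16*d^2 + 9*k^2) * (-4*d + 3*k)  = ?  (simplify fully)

-256*d^4 + 81*k^4

Pair the conjugate factors: ((3*k)+(4*d))((3*k)-(4*d)) = -16*d^2 + 9*k^2, then repeat with the next factor.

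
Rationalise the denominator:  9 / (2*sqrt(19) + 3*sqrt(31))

Multiply numerator and denominator by -3*sqrt(31) + 2*sqrt(19).
Denominator becomes -203; numerator becomes -27*sqrt(31) + 18*sqrt(19).

(-18*sqrt(19) + 27*sqrt(31))/203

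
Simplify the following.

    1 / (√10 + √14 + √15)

Group as (√14 + √15) + √10; multiply by (√14 + √15) - √10, then rationalise the remaining surd.

(-20*√21 + 9*√15 + 11*√14 + 19*√10)/479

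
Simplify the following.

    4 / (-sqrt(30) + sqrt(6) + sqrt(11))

(52*sqrt(30) + 100*sqrt(11) + 140*sqrt(6) + 48*sqrt(55))/95

Group as (sqrt(6) + sqrt(11)) - sqrt(30); multiply by (sqrt(6) + sqrt(11)) + sqrt(30), then rationalise the remaining surd.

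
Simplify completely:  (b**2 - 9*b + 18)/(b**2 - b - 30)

Factor: b**2 - 9*b + 18 = (b - 6)*(b - 3);  b**2 - b - 30 = (b - 6)*(b + 5)
Cancel the common factor (b - 6).

(b - 3)/(b + 5)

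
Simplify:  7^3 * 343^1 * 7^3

7^9

7^3 = 7^3; 343^1 = 7^3; 7^3 = 7^3
Combine exponents: 7^9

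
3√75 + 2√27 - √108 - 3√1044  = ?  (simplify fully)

-18*√29 + 15*√3

3√75 = 15*√3; 2√27 = 6*√3; √108 = 6*√3; 3√1044 = 18*√29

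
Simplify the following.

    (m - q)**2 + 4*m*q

Expanding gives m**2 + 2*m*q + q**2, a perfect square.

(m + q)**2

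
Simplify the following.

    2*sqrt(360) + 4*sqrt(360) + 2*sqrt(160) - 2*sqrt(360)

2*sqrt(360) = 12*sqrt(10); 4*sqrt(360) = 24*sqrt(10); 2*sqrt(160) = 8*sqrt(10); 2*sqrt(360) = 12*sqrt(10)
Combine: (12 + 24 + 8 - 12)·sqrt(10) = 32*sqrt(10)

32*sqrt(10)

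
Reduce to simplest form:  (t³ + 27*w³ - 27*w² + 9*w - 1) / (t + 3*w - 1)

t² - 3*t*w + t + 9*w² - 6*w + 1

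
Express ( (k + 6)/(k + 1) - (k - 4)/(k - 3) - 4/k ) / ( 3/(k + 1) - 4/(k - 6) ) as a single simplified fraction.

(-2*k³ + 18*k² - 48*k + 72)/(k³ + 19*k² - 66*k)

Numerator: (k + 6)/(k + 1) - (k - 4)/(k - 3) - 4/k = (2*k² - 6*k + 12)/(k³ - 2*k² - 3*k)
Denominator: 3/(k + 1) - 4/(k - 6) = (-k - 22)/(k² - 5*k - 6)
Divide: ((2*k² - 6*k + 12)/(k³ - 2*k² - 3*k)) · ((k² - 5*k - 6)/(-k - 22)) = (-2*k³ + 18*k² - 48*k + 72)/(k³ + 19*k² - 66*k)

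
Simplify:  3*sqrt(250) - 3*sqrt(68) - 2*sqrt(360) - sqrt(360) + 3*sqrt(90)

-6*sqrt(17) + 6*sqrt(10)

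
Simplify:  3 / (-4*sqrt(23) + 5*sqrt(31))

(12*sqrt(23) + 15*sqrt(31))/407

Multiply numerator and denominator by 4*sqrt(23) + 5*sqrt(31).
Denominator becomes 407; numerator becomes 12*sqrt(23) + 15*sqrt(31).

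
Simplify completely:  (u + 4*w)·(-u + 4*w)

-u² + 16*w²

Difference of squares with P = 4*w, Q = u.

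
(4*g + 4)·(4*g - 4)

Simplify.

(4*g)^2 - (4)^2 = 16*g² - 16.

16*g² - 16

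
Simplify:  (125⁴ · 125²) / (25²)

125⁴ = 5^12; 125² = 5^6; 25² = 5^4
Combine exponents: 5^14

5^14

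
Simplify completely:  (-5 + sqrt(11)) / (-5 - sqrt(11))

Multiply numerator and denominator by -5 + sqrt(11).
Denominator becomes 14; numerator becomes -10*sqrt(11) + 36.

(-sqrt(11) + 5)^2/14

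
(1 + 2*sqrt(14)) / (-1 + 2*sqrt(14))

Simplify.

(4*sqrt(14) + 57)/55

Multiply numerator and denominator by -2*sqrt(14) - 1.
Denominator becomes -55; numerator becomes -57 - 4*sqrt(14).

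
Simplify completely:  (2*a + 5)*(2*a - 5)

Product of conjugates: (P+Q)(P-Q) = P^2 - Q^2.

4*a^2 - 25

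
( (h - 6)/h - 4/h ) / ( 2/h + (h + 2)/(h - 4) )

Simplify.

Numerator: (h - 6)/h - 4/h = (h - 10)/h
Denominator: 2/h + (h + 2)/(h - 4) = (h^2 + 4*h - 8)/(h^2 - 4*h)
Divide: ((h - 10)/h) · ((h^2 - 4*h)/(h^2 + 4*h - 8)) = (h^2 - 14*h + 40)/(h^2 + 4*h - 8)

(h^2 - 14*h + 40)/(h^2 + 4*h - 8)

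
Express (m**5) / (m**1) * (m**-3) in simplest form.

Quotient: m**4
Multiply by (m**-3): add exponents.

m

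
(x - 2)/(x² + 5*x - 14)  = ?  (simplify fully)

Factor: x² + 5*x - 14 = (x - 2)·(x + 7)
Cancel the common factor (x - 2).

1/(x + 7)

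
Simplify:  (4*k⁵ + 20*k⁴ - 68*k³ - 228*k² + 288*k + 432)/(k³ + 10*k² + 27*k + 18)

4*k² - 20*k + 24

Factor: 4*k⁵ + 20*k⁴ - 68*k³ - 228*k² + 288*k + 432 = 4·(k - 2)·(k + 3)·(k - 3)·(k + 6)·(k + 1);  k³ + 10*k² + 27*k + 18 = (k + 1)·(k + 3)·(k + 6)
Cancel the common factors (k + 3), (k + 1), (k + 6).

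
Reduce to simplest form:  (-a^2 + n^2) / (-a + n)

a + n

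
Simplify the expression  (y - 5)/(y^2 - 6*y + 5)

Factor: y^2 - 6*y + 5 = (y - 1)*(y - 5)
Cancel the common factor (y - 5).

1/(y - 1)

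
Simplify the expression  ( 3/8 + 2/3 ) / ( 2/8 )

Numerator: 3/8 + 2/3 = 25/24
Denominator: 2/8 = 1/4
Divide: (25/24) · (4) = 25/6

25/6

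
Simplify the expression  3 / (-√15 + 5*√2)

Multiply numerator and denominator by √15 + 5*√2.
Denominator becomes 35; numerator becomes 3*√15 + 15*√2.

(3*√15 + 15*√2)/35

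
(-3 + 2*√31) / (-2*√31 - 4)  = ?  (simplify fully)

(-68 + 7*√31)/54

Multiply numerator and denominator by -4 + 2*√31.
Denominator becomes -108; numerator becomes -14*√31 + 136.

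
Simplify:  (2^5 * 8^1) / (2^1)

2^7

2^5 = 2^5; 8^1 = 2^3; 2^1 = 2^1
Combine exponents: 2^7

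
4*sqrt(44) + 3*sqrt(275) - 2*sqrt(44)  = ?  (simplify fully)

4*sqrt(44) = 8*sqrt(11); 3*sqrt(275) = 15*sqrt(11); 2*sqrt(44) = 4*sqrt(11)
Combine: (8 + 15 - 4)·sqrt(11) = 19*sqrt(11)

19*sqrt(11)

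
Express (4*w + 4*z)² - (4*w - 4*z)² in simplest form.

Binomially expand both and collect terms in (4*w), (4*z).

64*w*z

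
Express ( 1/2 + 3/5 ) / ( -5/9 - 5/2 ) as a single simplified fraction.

Numerator: 1/2 + 3/5 = 11/10
Denominator: -5/9 - 5/2 = -55/18
Divide: (11/10) · (-18/55) = -9/25

-9/25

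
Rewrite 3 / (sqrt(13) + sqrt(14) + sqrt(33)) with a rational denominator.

(-3*sqrt(6006) - 9*sqrt(33) + 48*sqrt(14) + 51*sqrt(13))/346

Group as (sqrt(14) + sqrt(33)) + sqrt(13); multiply by (sqrt(14) + sqrt(33)) - sqrt(13), then rationalise the remaining surd.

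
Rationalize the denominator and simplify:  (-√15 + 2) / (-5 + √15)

Multiply numerator and denominator by -5 - √15.
Denominator becomes 10; numerator becomes 5 + 3*√15.

(5 + 3*√15)/10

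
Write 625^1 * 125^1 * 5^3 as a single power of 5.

625^1 = 5^4; 125^1 = 5^3; 5^3 = 5^3
Combine exponents: 5^10

5^10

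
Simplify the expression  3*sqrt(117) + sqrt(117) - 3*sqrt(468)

-6*sqrt(13)

3*sqrt(117) = 9*sqrt(13); sqrt(117) = 3*sqrt(13); 3*sqrt(468) = 18*sqrt(13)
Combine: (9 + 3 - 18)·sqrt(13) = -6*sqrt(13)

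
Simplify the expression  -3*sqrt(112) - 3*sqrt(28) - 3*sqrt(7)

-21*sqrt(7)

3*sqrt(112) = 12*sqrt(7); 3*sqrt(28) = 6*sqrt(7); 3*sqrt(7) = 3*sqrt(7)
Combine: (-12 - 6 - 3)·sqrt(7) = -21*sqrt(7)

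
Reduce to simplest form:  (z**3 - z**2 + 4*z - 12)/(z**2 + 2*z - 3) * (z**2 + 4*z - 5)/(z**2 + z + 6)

(z**2 + 3*z - 10)/(z + 3)

Factor: z**3 - z**2 + 4*z - 12 = (z - 2)*(z**2 + z + 6);  z**2 + 2*z - 3 = (z + 3)*(z - 1);  z**2 + 4*z - 5 = (z + 5)*(z - 1)
Cancel the common factors (z**2 + z + 6), (z - 1).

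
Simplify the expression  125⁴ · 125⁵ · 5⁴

125⁴ = 5^12; 125⁵ = 5^15; 5⁴ = 5^4
Combine exponents: 5^31

5^31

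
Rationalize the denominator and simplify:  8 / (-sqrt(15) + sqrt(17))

4*sqrt(15) + 4*sqrt(17)

Multiply numerator and denominator by sqrt(15) + sqrt(17).
Denominator becomes 2; numerator becomes 8*sqrt(15) + 8*sqrt(17).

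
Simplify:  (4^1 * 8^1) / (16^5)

4^1 = 2^2; 8^1 = 2^3; 16^5 = 2^20
Combine exponents: 2^(-15)

2^(-15)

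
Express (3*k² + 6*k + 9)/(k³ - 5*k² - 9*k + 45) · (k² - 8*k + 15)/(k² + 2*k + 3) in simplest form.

3/(k + 3)

Factor: 3*k² + 6*k + 9 = 3·(k² + 2*k + 3);  k³ - 5*k² - 9*k + 45 = (k + 3)·(k - 5)·(k - 3);  k² - 8*k + 15 = (k - 3)·(k - 5)
Cancel the common factors (k² + 2*k + 3), (k - 3), (k - 5).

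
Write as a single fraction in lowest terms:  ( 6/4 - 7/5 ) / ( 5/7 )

7/50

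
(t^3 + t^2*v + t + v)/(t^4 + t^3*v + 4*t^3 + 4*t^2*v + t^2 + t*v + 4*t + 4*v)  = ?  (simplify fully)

Factor: t^3 + t^2*v + t + v = (t^2 + 1)*(t + v);  t^4 + t^3*v + 4*t^3 + 4*t^2*v + t^2 + t*v + 4*t + 4*v = (t^2 + 1)*(t + v)*(t + 4)
Cancel the common factors (t^2 + 1), (t + v).

1/(t + 4)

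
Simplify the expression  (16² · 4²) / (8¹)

2^9

16² = 2^8; 4² = 2^4; 8¹ = 2^3
Combine exponents: 2^9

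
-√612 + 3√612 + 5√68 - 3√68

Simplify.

√612 = 6*√17; 3√612 = 18*√17; 5√68 = 10*√17; 3√68 = 6*√17
Combine: (-6 + 18 + 10 - 6)·√17 = 16*√17

16*√17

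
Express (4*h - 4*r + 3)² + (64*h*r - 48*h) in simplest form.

(4*h + 4*r - 3)²

Expanding gives 16*h² + 32*h*r - 24*h + 16*r² - 24*r + 9, a perfect square.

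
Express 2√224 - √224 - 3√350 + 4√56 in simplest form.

2√224 = 8*√14; √224 = 4*√14; 3√350 = 15*√14; 4√56 = 8*√14
Combine: (8 - 4 - 15 + 8)·√14 = -3*√14

-3*√14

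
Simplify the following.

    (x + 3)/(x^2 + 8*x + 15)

1/(x + 5)

Factor: x^2 + 8*x + 15 = (x + 3)*(x + 5)
Cancel the common factor (x + 3).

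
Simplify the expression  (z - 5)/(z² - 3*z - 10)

Factor: z² - 3*z - 10 = (z - 5)·(z + 2)
Cancel the common factor (z - 5).

1/(z + 2)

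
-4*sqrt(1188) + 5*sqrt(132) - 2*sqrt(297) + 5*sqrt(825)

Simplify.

4*sqrt(1188) = 24*sqrt(33); 5*sqrt(132) = 10*sqrt(33); 2*sqrt(297) = 6*sqrt(33); 5*sqrt(825) = 25*sqrt(33)
Combine: (-24 + 10 - 6 + 25)·sqrt(33) = 5*sqrt(33)

5*sqrt(33)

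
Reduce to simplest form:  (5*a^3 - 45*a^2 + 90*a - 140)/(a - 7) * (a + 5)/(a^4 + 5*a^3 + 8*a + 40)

5/(a + 2)

Factor: 5*a^3 - 45*a^2 + 90*a - 140 = 5*(a^2 - 2*a + 4)*(a - 7);  a^4 + 5*a^3 + 8*a + 40 = (a + 5)*(a + 2)*(a^2 - 2*a + 4)
Cancel the common factors (a^2 - 2*a + 4), (a - 7), (a + 5).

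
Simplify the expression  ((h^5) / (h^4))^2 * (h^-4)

h^(-2)

Inside the bracket: h^1
Raise to the power 2: h^2
Multiply by (h^-4): add exponents.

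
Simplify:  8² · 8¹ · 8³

2^18

8² = 2^6; 8¹ = 2^3; 8³ = 2^9
Combine exponents: 2^18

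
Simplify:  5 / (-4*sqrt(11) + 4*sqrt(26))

(sqrt(11) + sqrt(26))/12

Multiply numerator and denominator by 4*sqrt(11) + 4*sqrt(26).
Denominator becomes 240; numerator becomes 20*sqrt(11) + 20*sqrt(26).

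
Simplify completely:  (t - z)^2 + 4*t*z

(t + z)^2

Expanding gives t^2 + 2*t*z + z^2, a perfect square.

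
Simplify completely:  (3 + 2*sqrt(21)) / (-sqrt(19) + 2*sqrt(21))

Multiply numerator and denominator by sqrt(19) + 2*sqrt(21).
Denominator becomes 65; numerator becomes 3*sqrt(19) + 6*sqrt(21) + 2*sqrt(399) + 84.

(3*sqrt(19) + 6*sqrt(21) + 2*sqrt(399) + 84)/65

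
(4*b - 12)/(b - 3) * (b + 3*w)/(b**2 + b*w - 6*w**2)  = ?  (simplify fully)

-4/(-b + 2*w)

Factor: 4*b - 12 = 4*(b - 3);  b**2 + b*w - 6*w**2 = (b - 2*w)*(b + 3*w)
Cancel the common factors (b + 3*w), (b - 3).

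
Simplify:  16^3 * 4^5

2^22

16^3 = 2^12; 4^5 = 2^10
Combine exponents: 2^22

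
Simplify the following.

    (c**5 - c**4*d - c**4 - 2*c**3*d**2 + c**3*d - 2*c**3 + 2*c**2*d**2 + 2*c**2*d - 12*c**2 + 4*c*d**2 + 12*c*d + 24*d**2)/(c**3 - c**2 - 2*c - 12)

Factor: c**5 - c**4*d - c**4 - 2*c**3*d**2 + c**3*d - 2*c**3 + 2*c**2*d**2 + 2*c**2*d - 12*c**2 + 4*c*d**2 + 12*c*d + 24*d**2 = (c**2 + 2*c + 4)*(c - 3)*(c - 2*d)*(c + d);  c**3 - c**2 - 2*c - 12 = (c**2 + 2*c + 4)*(c - 3)
Cancel the common factors (c**2 + 2*c + 4), (c - 3).

c**2 - c*d - 2*d**2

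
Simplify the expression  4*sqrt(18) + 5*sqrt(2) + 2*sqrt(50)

4*sqrt(18) = 12*sqrt(2); 5*sqrt(2) = 5*sqrt(2); 2*sqrt(50) = 10*sqrt(2)
Combine: (12 + 5 + 10)·sqrt(2) = 27*sqrt(2)

27*sqrt(2)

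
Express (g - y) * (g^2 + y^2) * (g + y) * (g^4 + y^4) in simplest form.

g^8 - y^8

(g+y)(g-y) = g^2 - y^2; continue pairing.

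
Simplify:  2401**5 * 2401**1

7**24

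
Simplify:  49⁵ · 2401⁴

7^26

49⁵ = 7^10; 2401⁴ = 7^16
Combine exponents: 7^26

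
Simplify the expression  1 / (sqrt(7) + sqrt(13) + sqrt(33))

Group as (sqrt(7) + sqrt(33)) + sqrt(13); multiply by (sqrt(7) + sqrt(33)) - sqrt(13), then rationalise the remaining surd.

(-2*sqrt(3003) - 13*sqrt(33) + 27*sqrt(13) + 39*sqrt(7))/195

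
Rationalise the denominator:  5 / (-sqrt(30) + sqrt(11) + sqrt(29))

Group as (sqrt(11) + sqrt(29)) - sqrt(30); multiply by (sqrt(11) + sqrt(29)) + sqrt(30), then rationalise the remaining surd.

(-25*sqrt(30) + 30*sqrt(29) + 120*sqrt(11) + 5*sqrt(9570))/588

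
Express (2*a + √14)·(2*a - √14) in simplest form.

(2*a)^2 - (√14)^2 = 4*a² - 14.

4*a² - 14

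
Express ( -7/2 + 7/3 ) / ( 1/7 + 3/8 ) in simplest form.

-196/87

Numerator: -7/2 + 7/3 = -7/6
Denominator: 1/7 + 3/8 = 29/56
Divide: (-7/6) · (56/29) = -196/87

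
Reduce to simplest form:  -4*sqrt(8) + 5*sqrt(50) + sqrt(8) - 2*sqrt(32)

4*sqrt(8) = 8*sqrt(2); 5*sqrt(50) = 25*sqrt(2); sqrt(8) = 2*sqrt(2); 2*sqrt(32) = 8*sqrt(2)
Combine: (-8 + 25 + 2 - 8)·sqrt(2) = 11*sqrt(2)

11*sqrt(2)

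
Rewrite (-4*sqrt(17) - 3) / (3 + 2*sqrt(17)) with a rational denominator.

Multiply numerator and denominator by -2*sqrt(17) + 3.
Denominator becomes -59; numerator becomes -6*sqrt(17) + 127.

(-127 + 6*sqrt(17))/59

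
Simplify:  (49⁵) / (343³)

7^1

49⁵ = 7^10; 343³ = 7^9
Combine exponents: 7^1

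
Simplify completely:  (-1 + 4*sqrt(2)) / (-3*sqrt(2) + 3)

Multiply numerator and denominator by 3 + 3*sqrt(2).
Denominator becomes -9; numerator becomes 9*sqrt(2) + 21.

(-7 - 3*sqrt(2))/3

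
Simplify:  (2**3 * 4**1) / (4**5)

2**(-5)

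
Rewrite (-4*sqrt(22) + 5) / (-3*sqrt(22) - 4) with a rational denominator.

(-31*sqrt(22) + 284)/182

Multiply numerator and denominator by -4 + 3*sqrt(22).
Denominator becomes -182; numerator becomes -284 + 31*sqrt(22).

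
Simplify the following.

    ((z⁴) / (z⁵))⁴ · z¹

Inside the bracket: (z^-1)
Raise to the power 4: (z^-4)
Multiply by z¹: add exponents.

z^(-3)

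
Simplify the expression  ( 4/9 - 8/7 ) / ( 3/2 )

-88/189

Numerator: 4/9 - 8/7 = -44/63
Denominator: 3/2 = 3/2
Divide: (-44/63) · (2/3) = -88/189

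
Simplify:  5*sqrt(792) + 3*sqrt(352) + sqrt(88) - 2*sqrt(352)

36*sqrt(22)

5*sqrt(792) = 30*sqrt(22); 3*sqrt(352) = 12*sqrt(22); sqrt(88) = 2*sqrt(22); 2*sqrt(352) = 8*sqrt(22)
Combine: (30 + 12 + 2 - 8)·sqrt(22) = 36*sqrt(22)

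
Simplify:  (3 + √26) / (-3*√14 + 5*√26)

(9*√14 + 6*√91 + 15*√26 + 130)/524

Multiply numerator and denominator by 3*√14 + 5*√26.
Denominator becomes 524; numerator becomes 9*√14 + 6*√91 + 15*√26 + 130.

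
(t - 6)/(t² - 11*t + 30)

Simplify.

Factor: t² - 11*t + 30 = (t - 5)·(t - 6)
Cancel the common factor (t - 6).

1/(t - 5)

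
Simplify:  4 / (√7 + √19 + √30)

Group as (√7 + √30) + √19; multiply by (√7 + √30) - √19, then rationalise the remaining surd.

(-2*√3990 - 4*√30 + 18*√19 + 42*√7)/129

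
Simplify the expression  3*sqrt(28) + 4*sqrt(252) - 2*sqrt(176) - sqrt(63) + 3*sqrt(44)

-2*sqrt(11) + 27*sqrt(7)

3*sqrt(28) = 6*sqrt(7); 4*sqrt(252) = 24*sqrt(7); 2*sqrt(176) = 8*sqrt(11); sqrt(63) = 3*sqrt(7); 3*sqrt(44) = 6*sqrt(11)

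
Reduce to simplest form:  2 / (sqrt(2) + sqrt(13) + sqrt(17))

(-sqrt(442) - sqrt(17) + 3*sqrt(13) + 14*sqrt(2))/25

Group as (sqrt(2) + sqrt(17)) + sqrt(13); multiply by (sqrt(2) + sqrt(17)) - sqrt(13), then rationalise the remaining surd.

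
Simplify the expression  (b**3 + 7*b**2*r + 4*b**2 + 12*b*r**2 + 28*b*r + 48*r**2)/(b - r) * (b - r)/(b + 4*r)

Factor: b**3 + 7*b**2*r + 4*b**2 + 12*b*r**2 + 28*b*r + 48*r**2 = (b + 4*r)*(b + 3*r)*(b + 4)
Cancel the common factors (b + 4*r), (b - r).

b**2 + 3*b*r + 4*b + 12*r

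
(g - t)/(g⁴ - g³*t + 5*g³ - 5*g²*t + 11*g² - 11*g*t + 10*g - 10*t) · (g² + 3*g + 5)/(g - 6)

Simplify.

1/(g² - 4*g - 12)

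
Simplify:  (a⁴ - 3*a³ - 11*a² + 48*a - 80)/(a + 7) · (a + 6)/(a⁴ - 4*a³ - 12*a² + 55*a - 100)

(a² + 2*a - 24)/(a² + 2*a - 35)

Factor: a⁴ - 3*a³ - 11*a² + 48*a - 80 = (a² - 3*a + 5)·(a + 4)·(a - 4);  a⁴ - 4*a³ - 12*a² + 55*a - 100 = (a - 5)·(a² - 3*a + 5)·(a + 4)
Cancel the common factors (a² - 3*a + 5), (a + 4).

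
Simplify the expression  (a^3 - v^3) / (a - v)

a^2 + a*v + v^2

a^3 - v^3 = (a - v)(a^2 + a*v + v^2).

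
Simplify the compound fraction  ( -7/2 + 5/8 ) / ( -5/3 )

69/40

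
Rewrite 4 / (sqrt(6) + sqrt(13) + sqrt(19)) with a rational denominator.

(-sqrt(1482) + 6*sqrt(13) + 13*sqrt(6))/39

Group as (sqrt(13) + sqrt(19)) + sqrt(6); multiply by (sqrt(13) + sqrt(19)) - sqrt(6), then rationalise the remaining surd.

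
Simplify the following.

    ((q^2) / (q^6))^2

Inside the bracket: (q^-4)
Raise to the power 2: (q^-8)

q^(-8)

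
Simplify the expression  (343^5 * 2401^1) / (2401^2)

343^5 = 7^15; 2401^1 = 7^4; 2401^2 = 7^8
Combine exponents: 7^11

7^11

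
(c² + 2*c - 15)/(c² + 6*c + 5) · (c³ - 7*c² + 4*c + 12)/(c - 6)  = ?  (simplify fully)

c² - 5*c + 6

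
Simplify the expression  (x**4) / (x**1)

x**3

Quotient: x**3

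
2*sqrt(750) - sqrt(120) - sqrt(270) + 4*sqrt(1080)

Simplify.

2*sqrt(750) = 10*sqrt(30); sqrt(120) = 2*sqrt(30); sqrt(270) = 3*sqrt(30); 4*sqrt(1080) = 24*sqrt(30)
Combine: (10 - 2 - 3 + 24)·sqrt(30) = 29*sqrt(30)

29*sqrt(30)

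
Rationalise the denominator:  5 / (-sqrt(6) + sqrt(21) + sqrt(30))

(-15*sqrt(6) - sqrt(30) + 5*sqrt(21) + 4*sqrt(105))/33

Group as (sqrt(21) + sqrt(30)) - sqrt(6); multiply by (sqrt(21) + sqrt(30)) + sqrt(6), then rationalise the remaining surd.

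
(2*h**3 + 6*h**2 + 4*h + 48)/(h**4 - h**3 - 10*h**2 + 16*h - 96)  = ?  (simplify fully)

2/(h - 4)

Factor: 2*h**3 + 6*h**2 + 4*h + 48 = 2*(h + 4)*(h**2 - h + 6);  h**4 - h**3 - 10*h**2 + 16*h - 96 = (h**2 - h + 6)*(h + 4)*(h - 4)
Cancel the common factors (h**2 - h + 6), (h + 4).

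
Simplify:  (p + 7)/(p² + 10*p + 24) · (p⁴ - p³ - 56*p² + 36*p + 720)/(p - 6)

Factor: p² + 10*p + 24 = (p + 4)·(p + 6);  p⁴ - p³ - 56*p² + 36*p + 720 = (p + 6)·(p - 6)·(p - 5)·(p + 4)
Cancel the common factors (p - 6), (p + 4), (p + 6).

p² + 2*p - 35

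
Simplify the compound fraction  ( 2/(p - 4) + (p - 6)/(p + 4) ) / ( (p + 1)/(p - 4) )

Numerator: 2/(p - 4) + (p - 6)/(p + 4) = (p² - 8*p + 32)/(p² - 16)
Denominator: (p + 1)/(p - 4) = (p + 1)/(p - 4)
Divide: ((p² - 8*p + 32)/(p² - 16)) · ((p - 4)/(p + 1)) = (p² - 8*p + 32)/(p² + 5*p + 4)

(p² - 8*p + 32)/(p² + 5*p + 4)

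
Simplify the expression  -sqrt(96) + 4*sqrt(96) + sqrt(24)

sqrt(96) = 4*sqrt(6); 4*sqrt(96) = 16*sqrt(6); sqrt(24) = 2*sqrt(6)
Combine: (-4 + 16 + 2)·sqrt(6) = 14*sqrt(6)

14*sqrt(6)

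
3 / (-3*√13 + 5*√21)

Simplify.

(3*√13 + 5*√21)/136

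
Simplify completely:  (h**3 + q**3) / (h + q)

h**2 - h*q + q**2

q**3 + h**3 = (h + q)(h**2 - h*q + q**2).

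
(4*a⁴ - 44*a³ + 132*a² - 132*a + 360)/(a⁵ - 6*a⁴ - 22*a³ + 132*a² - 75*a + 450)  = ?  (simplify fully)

Factor: 4*a⁴ - 44*a³ + 132*a² - 132*a + 360 = 4·(a² + 3)·(a - 5)·(a - 6);  a⁵ - 6*a⁴ - 22*a³ + 132*a² - 75*a + 450 = (a - 6)·(a + 5)·(a² + 3)·(a - 5)
Cancel the common factors (a² + 3), (a - 5), (a - 6).

4/(a + 5)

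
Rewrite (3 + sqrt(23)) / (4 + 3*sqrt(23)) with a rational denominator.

(5*sqrt(23) + 57)/191

Multiply numerator and denominator by -3*sqrt(23) + 4.
Denominator becomes -191; numerator becomes -57 - 5*sqrt(23).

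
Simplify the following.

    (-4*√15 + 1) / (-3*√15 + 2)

Multiply numerator and denominator by 2 + 3*√15.
Denominator becomes -131; numerator becomes -178 - 5*√15.

(5*√15 + 178)/131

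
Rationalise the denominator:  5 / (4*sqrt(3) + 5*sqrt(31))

(-20*sqrt(3) + 25*sqrt(31))/727

Multiply numerator and denominator by -5*sqrt(31) + 4*sqrt(3).
Denominator becomes -727; numerator becomes -25*sqrt(31) + 20*sqrt(3).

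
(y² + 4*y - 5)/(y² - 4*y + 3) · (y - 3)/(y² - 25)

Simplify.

Factor: y² + 4*y - 5 = (y - 1)·(y + 5);  y² - 4*y + 3 = (y - 1)·(y - 3);  y² - 25 = (y + 5)·(y - 5)
Cancel the common factors (y + 5), (y - 1), (y - 3).

1/(y - 5)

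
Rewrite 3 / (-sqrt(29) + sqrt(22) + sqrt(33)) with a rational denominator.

Group as (sqrt(22) + sqrt(33)) - sqrt(29); multiply by (sqrt(22) + sqrt(33)) + sqrt(29), then rationalise the remaining surd.

(-39*sqrt(29) + 27*sqrt(33) + 60*sqrt(22) + 33*sqrt(174))/1114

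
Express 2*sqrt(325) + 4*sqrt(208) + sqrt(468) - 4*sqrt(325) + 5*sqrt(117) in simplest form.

2*sqrt(325) = 10*sqrt(13); 4*sqrt(208) = 16*sqrt(13); sqrt(468) = 6*sqrt(13); 4*sqrt(325) = 20*sqrt(13); 5*sqrt(117) = 15*sqrt(13)
Combine: (10 + 16 + 6 - 20 + 15)·sqrt(13) = 27*sqrt(13)

27*sqrt(13)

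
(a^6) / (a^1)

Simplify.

Quotient: a^5

a^5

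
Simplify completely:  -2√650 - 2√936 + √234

-19*√26

2√650 = 10*√26; 2√936 = 12*√26; √234 = 3*√26
Combine: (-10 - 12 + 3)·√26 = -19*√26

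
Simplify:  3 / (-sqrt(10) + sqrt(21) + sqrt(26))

(-111*sqrt(10) + 15*sqrt(26) + 45*sqrt(21) + 12*sqrt(1365))/815

Group as (sqrt(21) + sqrt(26)) - sqrt(10); multiply by (sqrt(21) + sqrt(26)) + sqrt(10), then rationalise the remaining surd.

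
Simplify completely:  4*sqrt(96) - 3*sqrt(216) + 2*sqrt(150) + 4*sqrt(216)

32*sqrt(6)

4*sqrt(96) = 16*sqrt(6); 3*sqrt(216) = 18*sqrt(6); 2*sqrt(150) = 10*sqrt(6); 4*sqrt(216) = 24*sqrt(6)
Combine: (16 - 18 + 10 + 24)·sqrt(6) = 32*sqrt(6)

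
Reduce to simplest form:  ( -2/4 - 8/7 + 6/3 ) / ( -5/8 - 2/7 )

Numerator: -2/4 - 8/7 + 6/3 = 5/14
Denominator: -5/8 - 2/7 = -51/56
Divide: (5/14) · (-56/51) = -20/51

-20/51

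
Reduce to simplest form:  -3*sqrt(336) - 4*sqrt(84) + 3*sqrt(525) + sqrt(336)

3*sqrt(336) = 12*sqrt(21); 4*sqrt(84) = 8*sqrt(21); 3*sqrt(525) = 15*sqrt(21); sqrt(336) = 4*sqrt(21)
Combine: (-12 - 8 + 15 + 4)·sqrt(21) = -sqrt(21)

-sqrt(21)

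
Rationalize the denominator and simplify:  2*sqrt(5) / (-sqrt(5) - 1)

(-5 + sqrt(5))/2

Multiply numerator and denominator by -1 + sqrt(5).
Denominator becomes -4; numerator becomes -2*sqrt(5) + 10.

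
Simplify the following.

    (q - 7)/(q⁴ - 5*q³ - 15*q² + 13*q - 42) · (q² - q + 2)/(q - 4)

Factor: q⁴ - 5*q³ - 15*q² + 13*q - 42 = (q - 7)·(q + 3)·(q² - q + 2)
Cancel the common factors (q² - q + 2), (q - 7).

1/(q² - q - 12)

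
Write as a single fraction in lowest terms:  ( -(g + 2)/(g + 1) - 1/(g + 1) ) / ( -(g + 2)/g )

(g**2 + 3*g)/(g**2 + 3*g + 2)

Numerator: -(g + 2)/(g + 1) - 1/(g + 1) = (-g - 3)/(g + 1)
Denominator: -(g + 2)/g = (-g - 2)/g
Divide: ((-g - 3)/(g + 1)) · (g/(-g - 2)) = (g**2 + 3*g)/(g**2 + 3*g + 2)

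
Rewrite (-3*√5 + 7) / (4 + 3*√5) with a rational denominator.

Multiply numerator and denominator by -3*√5 + 4.
Denominator becomes -29; numerator becomes -33*√5 + 73.

(-73 + 33*√5)/29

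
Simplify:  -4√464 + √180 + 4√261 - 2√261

4√464 = 16*√29; √180 = 6*√5; 4√261 = 12*√29; 2√261 = 6*√29

-10*√29 + 6*√5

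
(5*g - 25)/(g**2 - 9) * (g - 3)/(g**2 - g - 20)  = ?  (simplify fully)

5/(g**2 + 7*g + 12)

Factor: 5*g - 25 = 5*(g - 5);  g**2 - 9 = (g + 3)*(g - 3);  g**2 - g - 20 = (g + 4)*(g - 5)
Cancel the common factors (g - 3), (g - 5).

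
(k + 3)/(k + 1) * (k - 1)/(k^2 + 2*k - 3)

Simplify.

1/(k + 1)

Factor: k^2 + 2*k - 3 = (k + 3)*(k - 1)
Cancel the common factors (k - 1), (k + 3).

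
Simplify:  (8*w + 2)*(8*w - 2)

(8*w)**2 - (2)**2 = 64*w**2 - 4.

64*w**2 - 4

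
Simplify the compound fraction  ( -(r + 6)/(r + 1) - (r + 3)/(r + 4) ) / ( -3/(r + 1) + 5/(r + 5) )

(-2*r^3 - 24*r^2 - 97*r - 135)/(2*r^2 - 2*r - 40)

Numerator: -(r + 6)/(r + 1) - (r + 3)/(r + 4) = (-2*r^2 - 14*r - 27)/(r^2 + 5*r + 4)
Denominator: -3/(r + 1) + 5/(r + 5) = (2*r - 10)/(r^2 + 6*r + 5)
Divide: ((-2*r^2 - 14*r - 27)/(r^2 + 5*r + 4)) · ((r^2 + 6*r + 5)/(2*r - 10)) = (-2*r^3 - 24*r^2 - 97*r - 135)/(2*r^2 - 2*r - 40)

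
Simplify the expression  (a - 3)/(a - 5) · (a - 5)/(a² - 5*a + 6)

1/(a - 2)

Factor: a² - 5*a + 6 = (a - 3)·(a - 2)
Cancel the common factors (a - 5), (a - 3).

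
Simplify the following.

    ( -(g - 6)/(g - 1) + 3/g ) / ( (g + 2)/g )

Numerator: -(g - 6)/(g - 1) + 3/g = (-g^2 + 9*g - 3)/(g^2 - g)
Denominator: (g + 2)/g = (g + 2)/g
Divide: ((-g^2 + 9*g - 3)/(g^2 - g)) · (g/(g + 2)) = (-g^2 + 9*g - 3)/(g^2 + g - 2)

(-g^2 + 9*g - 3)/(g^2 + g - 2)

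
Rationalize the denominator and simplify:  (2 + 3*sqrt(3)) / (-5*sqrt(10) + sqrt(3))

Multiply numerator and denominator by sqrt(3) + 5*sqrt(10).
Denominator becomes -247; numerator becomes 2*sqrt(3) + 9 + 10*sqrt(10) + 15*sqrt(30).

(-15*sqrt(30) - 10*sqrt(10) - 9 - 2*sqrt(3))/247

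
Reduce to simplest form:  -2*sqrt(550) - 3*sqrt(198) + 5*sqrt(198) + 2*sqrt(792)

2*sqrt(550) = 10*sqrt(22); 3*sqrt(198) = 9*sqrt(22); 5*sqrt(198) = 15*sqrt(22); 2*sqrt(792) = 12*sqrt(22)
Combine: (-10 - 9 + 15 + 12)·sqrt(22) = 8*sqrt(22)

8*sqrt(22)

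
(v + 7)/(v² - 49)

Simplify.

Factor: v² - 49 = (v - 7)·(v + 7)
Cancel the common factor (v + 7).

1/(v - 7)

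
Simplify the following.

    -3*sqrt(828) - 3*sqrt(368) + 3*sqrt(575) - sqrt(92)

3*sqrt(828) = 18*sqrt(23); 3*sqrt(368) = 12*sqrt(23); 3*sqrt(575) = 15*sqrt(23); sqrt(92) = 2*sqrt(23)
Combine: (-18 - 12 + 15 - 2)·sqrt(23) = -17*sqrt(23)

-17*sqrt(23)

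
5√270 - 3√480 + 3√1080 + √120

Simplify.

5√270 = 15*√30; 3√480 = 12*√30; 3√1080 = 18*√30; √120 = 2*√30
Combine: (15 - 12 + 18 + 2)·√30 = 23*√30

23*√30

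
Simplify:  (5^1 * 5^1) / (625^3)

5^(-10)

5^1 = 5^1; 5^1 = 5^1; 625^3 = 5^12
Combine exponents: 5^(-10)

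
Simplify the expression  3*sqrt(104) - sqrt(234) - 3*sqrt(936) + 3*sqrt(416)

3*sqrt(104) = 6*sqrt(26); sqrt(234) = 3*sqrt(26); 3*sqrt(936) = 18*sqrt(26); 3*sqrt(416) = 12*sqrt(26)
Combine: (6 - 3 - 18 + 12)·sqrt(26) = -3*sqrt(26)

-3*sqrt(26)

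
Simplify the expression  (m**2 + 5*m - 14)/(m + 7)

m - 2

Factor: m**2 + 5*m - 14 = (m + 7)*(m - 2)
Cancel the common factor (m + 7).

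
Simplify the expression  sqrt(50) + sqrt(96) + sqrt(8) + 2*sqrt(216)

sqrt(50) = 5*sqrt(2); sqrt(96) = 4*sqrt(6); sqrt(8) = 2*sqrt(2); 2*sqrt(216) = 12*sqrt(6)

7*sqrt(2) + 16*sqrt(6)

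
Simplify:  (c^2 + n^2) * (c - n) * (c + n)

c^4 - n^4

Pair the conjugate factors: (c+n)(c-n) = c^2 - n^2, then repeat with the next factor.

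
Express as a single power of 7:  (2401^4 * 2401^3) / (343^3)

7^19

2401^4 = 7^16; 2401^3 = 7^12; 343^3 = 7^9
Combine exponents: 7^19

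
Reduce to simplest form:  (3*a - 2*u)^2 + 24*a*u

(3*a + 2*u)^2

Expanding gives 9*a^2 + 12*a*u + 4*u^2, a perfect square.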